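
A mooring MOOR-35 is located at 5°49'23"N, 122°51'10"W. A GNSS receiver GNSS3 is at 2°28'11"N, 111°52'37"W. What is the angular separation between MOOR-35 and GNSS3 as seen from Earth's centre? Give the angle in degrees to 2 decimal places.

11.45°

MOOR-35: φ = +5.82306°, λ = -122.85278°
GNSS3: φ = +2.46972°, λ = -111.87694°
Δφ = -3.3533°,  Δλ = 10.9758°
a = sin²(Δφ/2) + cos φ₁ cos φ₂ sin²(Δλ/2) = 0.009947
c = 2·arcsin(√a) = 0.199798 rad = 11.4476°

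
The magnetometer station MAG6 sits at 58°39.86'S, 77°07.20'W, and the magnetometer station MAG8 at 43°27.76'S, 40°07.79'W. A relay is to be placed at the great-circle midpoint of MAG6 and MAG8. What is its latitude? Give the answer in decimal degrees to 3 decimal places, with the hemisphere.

MAG6: φ = -58.66433°, λ = -77.12000°
MAG8: φ = -43.46267°, λ = -40.12983°
Bx = cos φ₂ cos Δλ = 0.579743,  By = cos φ₂ sin Δλ = 0.436712
φₘ = atan2(sin φ₁ + sin φ₂, √((cos φ₁ + Bx)² + By²)) = -52.49776°
λₘ = λ₁ + atan2(By, cos φ₁ + Bx) = -55.46272°

52.498°S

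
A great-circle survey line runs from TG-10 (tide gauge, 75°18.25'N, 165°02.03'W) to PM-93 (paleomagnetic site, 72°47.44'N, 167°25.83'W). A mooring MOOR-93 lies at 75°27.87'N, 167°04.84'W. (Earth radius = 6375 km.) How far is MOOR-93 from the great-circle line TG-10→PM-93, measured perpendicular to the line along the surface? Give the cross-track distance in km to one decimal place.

60.1 km

TG-10: φ = +75.30417°, λ = -165.03383°
PM-93: φ = +72.79067°, λ = -167.43050°
MOOR-93: φ = +75.46450°, λ = -167.08067°
δ₁₃ = central angle TG-10→MOOR-93 = 0.009438 rad  (haversine)
θ₁₃ = bearing TG-10→MOOR-93 = 288.235°,  θ₁₂ = bearing TG-10→PM-93 = 195.841°
dₓₜ = R·arcsin(sin δ₁₃ · sin(θ₁₃ − θ₁₂)) = 6375·arcsin(0.00944·sin(92.394°)) = 60.116 km
|dₓₜ| = 60.116 km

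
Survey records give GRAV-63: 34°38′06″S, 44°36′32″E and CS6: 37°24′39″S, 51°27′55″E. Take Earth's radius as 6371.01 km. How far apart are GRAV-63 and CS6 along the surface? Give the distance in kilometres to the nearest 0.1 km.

689.3 km

GRAV-63: φ = -34.63500°, λ = +44.60889°
CS6: φ = -37.41083°, λ = +51.46528°
Δφ = -2.7758°,  Δλ = 6.8564°
a = sin²(Δφ/2) + cos φ₁ cos φ₂ sin²(Δλ/2) = 0.002924
c = 2·arcsin(√a) = 0.108193 rad = 6.1990°
d = R·c = 6371.01 × 0.108193 = 689.3 km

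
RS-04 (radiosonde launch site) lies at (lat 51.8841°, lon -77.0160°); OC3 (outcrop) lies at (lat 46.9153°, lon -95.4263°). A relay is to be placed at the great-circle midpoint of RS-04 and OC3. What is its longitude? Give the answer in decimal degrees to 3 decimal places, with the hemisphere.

Bx = cos φ₂ cos Δλ = 0.648118,  By = cos φ₂ sin Δλ = -0.215730
φₘ = atan2(sin φ₁ + sin φ₂, √((cos φ₁ + Bx)² + By²)) = 49.76533°
λₘ = λ₁ + atan2(By, cos φ₁ + Bx) = -86.69117°

86.691°W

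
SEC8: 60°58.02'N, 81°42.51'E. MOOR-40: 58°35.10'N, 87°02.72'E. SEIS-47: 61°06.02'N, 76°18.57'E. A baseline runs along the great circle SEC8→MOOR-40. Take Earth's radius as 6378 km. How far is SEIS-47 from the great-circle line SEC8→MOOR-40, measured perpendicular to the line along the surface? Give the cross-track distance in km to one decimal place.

SEC8: φ = +60.96700°, λ = +81.70850°
MOOR-40: φ = +58.58500°, λ = +87.04533°
SEIS-47: φ = +61.10033°, λ = +76.30950°
δ₁₃ = central angle SEC8→SEIS-47 = 0.045682 rad  (haversine)
θ₁₃ = bearing SEC8→SEIS-47 = 275.279°,  θ₁₂ = bearing SEC8→MOOR-40 = 129.233°
dₓₜ = R·arcsin(sin δ₁₃ · sin(θ₁₃ − θ₁₂)) = 6378·arcsin(0.04567·sin(146.046°)) = 162.691 km
|dₓₜ| = 162.691 km

162.7 km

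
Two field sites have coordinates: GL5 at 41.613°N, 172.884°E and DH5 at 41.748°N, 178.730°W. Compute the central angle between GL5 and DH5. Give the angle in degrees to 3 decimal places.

6.262°

Δφ = 0.1350°,  Δλ = 8.3860°
a = sin²(Δφ/2) + cos φ₁ cos φ₂ sin²(Δλ/2) = 0.002983
c = 2·arcsin(√a) = 0.109296 rad = 6.2622°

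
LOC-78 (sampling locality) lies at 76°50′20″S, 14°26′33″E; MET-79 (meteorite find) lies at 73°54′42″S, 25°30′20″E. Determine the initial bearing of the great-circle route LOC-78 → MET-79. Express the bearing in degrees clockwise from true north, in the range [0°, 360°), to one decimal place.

LOC-78: φ = -76.83889°, λ = +14.44250°
MET-79: φ = -73.91167°, λ = +25.50556°
Δλ = 11.0631°
y = sin Δλ · cos φ₂ = 0.053176
x = cos φ₁ sin φ₂ − sin φ₁ cos φ₂ cos Δλ = 0.046053
θ = atan2(y, x) = 49.1060° → 49.1060° (mod 360°)

49.1°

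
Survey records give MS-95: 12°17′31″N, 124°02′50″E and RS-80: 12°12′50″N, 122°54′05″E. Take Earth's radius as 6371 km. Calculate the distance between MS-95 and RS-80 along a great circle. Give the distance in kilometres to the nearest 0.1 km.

MS-95: φ = +12.29194°, λ = +124.04722°
RS-80: φ = +12.21389°, λ = +122.90139°
Δφ = -0.0781°,  Δλ = -1.1458°
a = sin²(Δφ/2) + cos φ₁ cos φ₂ sin²(Δλ/2) = 0.000096
c = 2·arcsin(√a) = 0.019590 rad = 1.1224°
d = R·c = 6371 × 0.019590 = 124.8 km

124.8 km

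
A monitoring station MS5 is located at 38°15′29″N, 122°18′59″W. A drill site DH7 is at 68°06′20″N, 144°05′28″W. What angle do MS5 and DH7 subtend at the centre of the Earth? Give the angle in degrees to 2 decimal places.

MS5: φ = +38.25806°, λ = -122.31639°
DH7: φ = +68.10556°, λ = -144.09111°
Δφ = 29.8475°,  Δλ = -21.7747°
a = sin²(Δφ/2) + cos φ₁ cos φ₂ sin²(Δλ/2) = 0.076770
c = 2·arcsin(√a) = 0.561493 rad = 32.1712°

32.17°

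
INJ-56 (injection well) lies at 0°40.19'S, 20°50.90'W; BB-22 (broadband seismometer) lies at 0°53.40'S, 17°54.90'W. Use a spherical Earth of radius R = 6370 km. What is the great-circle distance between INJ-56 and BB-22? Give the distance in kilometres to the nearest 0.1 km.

INJ-56: φ = -0.66983°, λ = -20.84833°
BB-22: φ = -0.89000°, λ = -17.91500°
Δφ = -0.2202°,  Δλ = 2.9333°
a = sin²(Δφ/2) + cos φ₁ cos φ₂ sin²(Δλ/2) = 0.000659
c = 2·arcsin(√a) = 0.051336 rad = 2.9413°
d = R·c = 6370 × 0.051336 = 327.0 km

327.0 km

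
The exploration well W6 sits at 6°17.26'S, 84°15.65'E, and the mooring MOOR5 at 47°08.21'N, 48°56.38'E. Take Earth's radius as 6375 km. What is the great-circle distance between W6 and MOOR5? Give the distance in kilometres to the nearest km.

W6: φ = -6.28767°, λ = +84.26083°
MOOR5: φ = +47.13683°, λ = +48.93967°
Δφ = 53.4245°,  Δλ = -35.3212°
a = sin²(Δφ/2) + cos φ₁ cos φ₂ sin²(Δλ/2) = 0.264291
c = 2·arcsin(√a) = 1.079899 rad = 61.8737°
d = R·c = 6375 × 1.079899 = 6884.4 km

6884 km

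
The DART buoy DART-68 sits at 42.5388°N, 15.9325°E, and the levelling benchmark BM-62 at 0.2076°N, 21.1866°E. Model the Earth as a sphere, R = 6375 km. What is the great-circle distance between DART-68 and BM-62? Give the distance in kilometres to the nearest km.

4739 km

Δφ = -42.3312°,  Δλ = 5.2541°
a = sin²(Δφ/2) + cos φ₁ cos φ₂ sin²(Δλ/2) = 0.131916
c = 2·arcsin(√a) = 0.743404 rad = 42.5939°
d = R·c = 6375 × 0.743404 = 4739.2 km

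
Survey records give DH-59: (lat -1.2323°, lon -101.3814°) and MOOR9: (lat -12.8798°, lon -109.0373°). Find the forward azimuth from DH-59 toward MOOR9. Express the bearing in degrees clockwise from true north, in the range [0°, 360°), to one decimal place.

Δλ = -7.6559°
y = sin Δλ · cos φ₂ = -0.129871
x = cos φ₁ sin φ₂ − sin φ₁ cos φ₂ cos Δλ = -0.202077
θ = atan2(y, x) = -147.2718° → 212.7282° (mod 360°)

212.7°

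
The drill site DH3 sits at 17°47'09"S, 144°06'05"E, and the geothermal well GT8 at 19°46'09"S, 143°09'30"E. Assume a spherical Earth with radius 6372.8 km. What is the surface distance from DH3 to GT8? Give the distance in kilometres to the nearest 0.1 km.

241.9 km

DH3: φ = -17.78583°, λ = +144.10139°
GT8: φ = -19.76917°, λ = +143.15833°
Δφ = -1.9833°,  Δλ = -0.9431°
a = sin²(Δφ/2) + cos φ₁ cos φ₂ sin²(Δλ/2) = 0.000360
c = 2·arcsin(√a) = 0.037961 rad = 2.1750°
d = R·c = 6372.8 × 0.037961 = 241.9 km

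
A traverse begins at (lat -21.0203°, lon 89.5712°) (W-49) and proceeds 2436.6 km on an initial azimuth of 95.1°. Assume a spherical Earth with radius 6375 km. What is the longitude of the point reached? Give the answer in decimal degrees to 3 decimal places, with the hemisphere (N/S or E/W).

113.076°E

δ = d/R = 2436.6/6375 = 0.382212 rad
φ₂ = arcsin(sin φ₁ cos δ + cos φ₁ sin δ cos θ)
   = arcsin(-0.35870·0.92784 + 0.93345·0.37297·-0.08889) = -21.33157°
λ₂ = λ₁ + atan2(sin θ sin δ cos φ₁, cos δ − sin φ₁ sin φ₂) = 113.07562°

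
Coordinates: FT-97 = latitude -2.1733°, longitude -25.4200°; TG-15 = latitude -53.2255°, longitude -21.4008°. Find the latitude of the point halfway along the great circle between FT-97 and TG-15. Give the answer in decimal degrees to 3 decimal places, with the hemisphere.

Bx = cos φ₂ cos Δλ = 0.597195,  By = cos φ₂ sin Δλ = 0.041961
φₘ = atan2(sin φ₁ + sin φ₂, √((cos φ₁ + Bx)² + By²)) = -27.71300°
λₘ = λ₁ + atan2(By, cos φ₁ + Bx) = -23.91441°

27.713°S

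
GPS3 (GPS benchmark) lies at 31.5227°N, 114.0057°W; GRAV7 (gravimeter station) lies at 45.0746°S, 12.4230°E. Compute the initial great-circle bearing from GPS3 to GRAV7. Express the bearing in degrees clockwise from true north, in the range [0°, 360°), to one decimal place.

124.1°

Δλ = 126.4287°
y = sin Δλ · cos φ₂ = 0.568194
x = cos φ₁ sin φ₂ − sin φ₁ cos φ₂ cos Δλ = -0.384295
θ = atan2(y, x) = 124.0722° → 124.0722° (mod 360°)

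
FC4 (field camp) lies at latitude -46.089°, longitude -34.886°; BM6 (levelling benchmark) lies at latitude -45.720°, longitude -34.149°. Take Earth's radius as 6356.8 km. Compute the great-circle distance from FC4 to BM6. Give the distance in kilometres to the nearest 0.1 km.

70.1 km

Δφ = 0.3690°,  Δλ = 0.7370°
a = sin²(Δφ/2) + cos φ₁ cos φ₂ sin²(Δλ/2) = 0.000030
c = 2·arcsin(√a) = 0.011027 rad = 0.6318°
d = R·c = 6356.8 × 0.011027 = 70.1 km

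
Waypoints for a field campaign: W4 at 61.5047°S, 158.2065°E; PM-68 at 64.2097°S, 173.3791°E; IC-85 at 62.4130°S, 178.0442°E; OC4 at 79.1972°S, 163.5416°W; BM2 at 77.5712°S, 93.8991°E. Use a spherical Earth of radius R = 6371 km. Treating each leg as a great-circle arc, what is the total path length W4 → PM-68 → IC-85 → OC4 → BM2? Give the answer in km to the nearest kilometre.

5106 km

W4→PM-68: c = 0.129317 rad, d = 823.88 km
PM-68→IC-85: c = 0.048153 rad, d = 306.78 km
IC-85→OC4: c = 0.307957 rad, d = 1961.99 km
OC4→BM2: c = 0.316001 rad, d = 2013.24 km
Total = 823.88 + 306.78 + 1961.99 + 2013.24 = 5105.89 km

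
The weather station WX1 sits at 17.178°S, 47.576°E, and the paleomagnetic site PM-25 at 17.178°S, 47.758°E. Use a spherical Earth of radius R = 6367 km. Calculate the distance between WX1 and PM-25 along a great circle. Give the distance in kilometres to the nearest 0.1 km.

19.3 km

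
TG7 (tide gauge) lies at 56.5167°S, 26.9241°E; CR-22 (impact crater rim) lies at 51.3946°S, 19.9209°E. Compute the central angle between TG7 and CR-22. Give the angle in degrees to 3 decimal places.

Δφ = 5.1221°,  Δλ = -7.0032°
a = sin²(Δφ/2) + cos φ₁ cos φ₂ sin²(Δλ/2) = 0.003281
c = 2·arcsin(√a) = 0.114618 rad = 6.5671°

6.567°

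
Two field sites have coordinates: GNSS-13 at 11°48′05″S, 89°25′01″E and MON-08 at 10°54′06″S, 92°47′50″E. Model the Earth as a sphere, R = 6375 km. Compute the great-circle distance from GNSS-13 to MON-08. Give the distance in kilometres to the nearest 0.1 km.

382.1 km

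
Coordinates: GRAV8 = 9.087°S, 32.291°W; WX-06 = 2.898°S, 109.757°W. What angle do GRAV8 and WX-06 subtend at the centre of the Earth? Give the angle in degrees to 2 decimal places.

Δφ = 6.1890°,  Δλ = -77.4660°
a = sin²(Δφ/2) + cos φ₁ cos φ₂ sin²(Δλ/2) = 0.388997
c = 2·arcsin(√a) = 1.346925 rad = 77.1731°

77.17°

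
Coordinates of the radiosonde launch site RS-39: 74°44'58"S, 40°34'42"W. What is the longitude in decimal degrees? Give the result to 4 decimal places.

40.5783°W

40° + 34′/60 + 42″/3600 = 40 + 0.56667 + 0.01167 = 40.5783°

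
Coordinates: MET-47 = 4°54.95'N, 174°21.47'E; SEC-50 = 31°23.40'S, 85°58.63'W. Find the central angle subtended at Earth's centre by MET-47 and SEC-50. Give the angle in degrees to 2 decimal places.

MET-47: φ = +4.91583°, λ = +174.35783°
SEC-50: φ = -31.39000°, λ = -85.97717°
Δφ = -36.3058°,  Δλ = 99.6650°
a = sin²(Δφ/2) + cos φ₁ cos φ₂ sin²(Δλ/2) = 0.593711
c = 2·arcsin(√a) = 1.759333 rad = 100.8024°

100.80°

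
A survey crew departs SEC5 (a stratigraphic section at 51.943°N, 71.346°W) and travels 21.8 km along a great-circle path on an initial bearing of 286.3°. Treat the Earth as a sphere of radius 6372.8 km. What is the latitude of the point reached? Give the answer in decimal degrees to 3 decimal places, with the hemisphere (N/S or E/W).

51.998°N

δ = d/R = 21.8/6372.8 = 0.003421 rad
φ₂ = arcsin(sin φ₁ cos δ + cos φ₁ sin δ cos θ)
   = arcsin(0.78740·0.99999 + 0.61645·0.00342·0.28067) = 51.99761°
λ₂ = λ₁ + atan2(sin θ sin δ cos φ₁, cos δ − sin φ₁ sin φ₂) = -71.65154°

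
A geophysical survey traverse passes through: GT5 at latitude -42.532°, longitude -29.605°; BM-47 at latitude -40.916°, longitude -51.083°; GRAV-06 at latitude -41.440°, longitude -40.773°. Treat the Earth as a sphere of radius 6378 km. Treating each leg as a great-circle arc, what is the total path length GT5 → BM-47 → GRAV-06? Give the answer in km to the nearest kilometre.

2654 km

GT5→BM-47: c = 0.280441 rad, d = 1788.65 km
BM-47→GRAV-06: c = 0.135665 rad, d = 865.27 km
Total = 1788.65 + 865.27 = 2653.93 km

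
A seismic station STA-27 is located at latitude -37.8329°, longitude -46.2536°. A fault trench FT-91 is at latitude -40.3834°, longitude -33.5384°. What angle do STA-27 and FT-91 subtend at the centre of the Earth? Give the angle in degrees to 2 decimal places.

10.18°

Δφ = -2.5505°,  Δλ = 12.7152°
a = sin²(Δφ/2) + cos φ₁ cos φ₂ sin²(Δλ/2) = 0.007872
c = 2·arcsin(√a) = 0.177685 rad = 10.1806°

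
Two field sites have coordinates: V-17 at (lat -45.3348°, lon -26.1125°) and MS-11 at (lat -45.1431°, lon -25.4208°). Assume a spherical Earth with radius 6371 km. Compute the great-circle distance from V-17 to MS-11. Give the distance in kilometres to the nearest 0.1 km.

Δφ = 0.1917°,  Δλ = 0.6917°
a = sin²(Δφ/2) + cos φ₁ cos φ₂ sin²(Δλ/2) = 0.000021
c = 2·arcsin(√a) = 0.009136 rad = 0.5234°
d = R·c = 6371 × 0.009136 = 58.2 km

58.2 km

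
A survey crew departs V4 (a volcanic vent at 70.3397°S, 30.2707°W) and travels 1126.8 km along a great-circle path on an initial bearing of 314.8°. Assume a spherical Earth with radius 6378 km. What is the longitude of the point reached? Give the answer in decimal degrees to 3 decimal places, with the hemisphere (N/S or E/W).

45.832°W

δ = d/R = 1126.8/6378 = 0.176670 rad
φ₂ = arcsin(sin φ₁ cos δ + cos φ₁ sin δ cos θ)
   = arcsin(-0.94170·0.98443 + 0.33644·0.17575·0.70463) = -62.29836°
λ₂ = λ₁ + atan2(sin θ sin δ cos φ₁, cos δ − sin φ₁ sin φ₂) = -45.83187°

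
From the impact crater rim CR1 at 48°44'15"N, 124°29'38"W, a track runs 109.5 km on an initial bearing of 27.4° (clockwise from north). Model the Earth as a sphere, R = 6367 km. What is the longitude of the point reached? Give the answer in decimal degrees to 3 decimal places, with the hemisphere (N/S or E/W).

123.794°W

CR1: φ = +48.73750°, λ = -124.49389°
δ = d/R = 109.5/6367 = 0.017198 rad
φ₂ = arcsin(sin φ₁ cos δ + cos φ₁ sin δ cos θ)
   = arcsin(0.75170·0.99985 + 0.65951·0.01720·0.88782) = 49.61024°
λ₂ = λ₁ + atan2(sin θ sin δ cos φ₁, cos δ − sin φ₁ sin φ₂) = -123.79409°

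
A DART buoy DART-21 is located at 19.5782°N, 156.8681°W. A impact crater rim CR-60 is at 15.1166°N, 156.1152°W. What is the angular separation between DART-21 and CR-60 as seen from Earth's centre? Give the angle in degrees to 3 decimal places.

Δφ = -4.4616°,  Δλ = 0.7529°
a = sin²(Δφ/2) + cos φ₁ cos φ₂ sin²(Δλ/2) = 0.001554
c = 2·arcsin(√a) = 0.078873 rad = 4.5191°

4.519°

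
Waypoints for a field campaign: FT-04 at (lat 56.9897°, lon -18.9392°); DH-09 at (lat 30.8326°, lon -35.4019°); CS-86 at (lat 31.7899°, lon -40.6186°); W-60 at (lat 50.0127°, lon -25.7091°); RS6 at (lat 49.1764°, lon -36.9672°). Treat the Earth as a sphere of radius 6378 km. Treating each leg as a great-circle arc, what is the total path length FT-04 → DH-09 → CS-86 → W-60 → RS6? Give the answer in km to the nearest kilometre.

6877 km

FT-04→DH-09: c = 0.498269 rad, d = 3177.96 km
DH-09→CS-86: c = 0.079553 rad, d = 507.39 km
CS-86→W-60: c = 0.372395 rad, d = 2375.14 km
W-60→RS6: c = 0.128074 rad, d = 816.85 km
Total = 3177.96 + 507.39 + 2375.14 + 816.85 = 6877.34 km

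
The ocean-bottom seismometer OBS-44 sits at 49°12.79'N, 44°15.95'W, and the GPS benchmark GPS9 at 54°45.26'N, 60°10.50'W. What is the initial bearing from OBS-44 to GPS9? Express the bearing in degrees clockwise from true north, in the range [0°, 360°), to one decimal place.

305.6°

OBS-44: φ = +49.21317°, λ = -44.26583°
GPS9: φ = +54.75433°, λ = -60.17500°
Δλ = -15.9092°
y = sin Δλ · cos φ₂ = -0.158186
x = cos φ₁ sin φ₂ − sin φ₁ cos φ₂ cos Δλ = 0.113297
θ = atan2(y, x) = -54.3889° → 305.6111° (mod 360°)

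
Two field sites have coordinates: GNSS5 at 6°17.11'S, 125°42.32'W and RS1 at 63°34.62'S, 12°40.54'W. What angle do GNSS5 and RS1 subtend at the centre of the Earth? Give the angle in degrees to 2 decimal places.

GNSS5: φ = -6.28517°, λ = -125.70533°
RS1: φ = -63.57700°, λ = -12.67567°
Δφ = -57.2918°,  Δλ = 113.0297°
a = sin²(Δφ/2) + cos φ₁ cos φ₂ sin²(Δλ/2) = 0.537499
c = 2·arcsin(√a) = 1.645866 rad = 94.3011°

94.30°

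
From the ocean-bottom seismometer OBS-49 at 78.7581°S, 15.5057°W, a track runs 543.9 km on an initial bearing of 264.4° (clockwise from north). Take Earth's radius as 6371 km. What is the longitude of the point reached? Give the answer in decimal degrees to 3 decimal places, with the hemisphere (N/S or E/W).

δ = d/R = 543.9/6371 = 0.085371 rad
φ₂ = arcsin(sin φ₁ cos δ + cos φ₁ sin δ cos θ)
   = arcsin(-0.98081·0.99636 + 0.19495·0.08527·-0.09758) = -78.19875°
λ₂ = λ₁ + atan2(sin θ sin δ cos φ₁, cos δ − sin φ₁ sin φ₂) = -40.02068°

40.021°W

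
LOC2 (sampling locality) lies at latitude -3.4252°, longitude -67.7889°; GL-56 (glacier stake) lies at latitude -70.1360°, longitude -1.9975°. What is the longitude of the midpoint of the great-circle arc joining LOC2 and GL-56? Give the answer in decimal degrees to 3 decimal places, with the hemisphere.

52.549°W

Bx = cos φ₂ cos Δλ = 0.139334,  By = cos φ₂ sin Δλ = 0.309907
φₘ = atan2(sin φ₁ + sin φ₂, √((cos φ₁ + Bx)² + By²)) = -40.31065°
λₘ = λ₁ + atan2(By, cos φ₁ + Bx) = -52.54939°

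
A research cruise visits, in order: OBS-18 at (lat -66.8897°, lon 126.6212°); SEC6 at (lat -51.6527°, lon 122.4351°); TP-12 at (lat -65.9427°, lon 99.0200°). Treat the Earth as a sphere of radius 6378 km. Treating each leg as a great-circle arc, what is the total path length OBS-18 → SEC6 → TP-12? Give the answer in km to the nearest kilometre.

3773 km

OBS-18→SEC6: c = 0.268397 rad, d = 1711.83 km
SEC6→TP-12: c = 0.323177 rad, d = 2061.23 km
Total = 1711.83 + 2061.23 = 3773.06 km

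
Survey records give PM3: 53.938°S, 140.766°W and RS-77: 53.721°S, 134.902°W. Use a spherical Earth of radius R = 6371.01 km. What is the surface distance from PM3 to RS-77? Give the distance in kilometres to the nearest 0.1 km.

Δφ = 0.2170°,  Δλ = 5.8640°
a = sin²(Δφ/2) + cos φ₁ cos φ₂ sin²(Δλ/2) = 0.000915
c = 2·arcsin(√a) = 0.060505 rad = 3.4667°
d = R·c = 6371.01 × 0.060505 = 385.5 km

385.5 km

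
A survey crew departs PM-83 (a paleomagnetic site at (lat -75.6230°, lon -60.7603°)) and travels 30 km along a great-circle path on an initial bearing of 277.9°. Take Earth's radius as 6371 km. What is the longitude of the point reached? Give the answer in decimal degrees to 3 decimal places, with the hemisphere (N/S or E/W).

δ = d/R = 30/6371 = 0.004709 rad
φ₂ = arcsin(sin φ₁ cos δ + cos φ₁ sin δ cos θ)
   = arcsin(-0.96868·0.99999 + 0.24830·0.00471·0.13744) = -75.58349°
λ₂ = λ₁ + atan2(sin θ sin δ cos φ₁, cos δ − sin φ₁ sin φ₂) = -61.83373°

61.834°W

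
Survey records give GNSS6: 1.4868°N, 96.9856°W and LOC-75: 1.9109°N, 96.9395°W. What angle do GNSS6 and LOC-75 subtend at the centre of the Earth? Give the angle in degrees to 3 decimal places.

Δφ = 0.4241°,  Δλ = 0.0461°
a = sin²(Δφ/2) + cos φ₁ cos φ₂ sin²(Δλ/2) = 0.000014
c = 2·arcsin(√a) = 0.007446 rad = 0.4266°

0.427°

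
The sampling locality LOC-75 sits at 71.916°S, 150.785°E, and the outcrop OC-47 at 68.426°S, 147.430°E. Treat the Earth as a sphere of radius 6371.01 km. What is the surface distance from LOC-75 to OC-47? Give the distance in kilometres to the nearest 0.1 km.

Δφ = 3.4900°,  Δλ = -3.3550°
a = sin²(Δφ/2) + cos φ₁ cos φ₂ sin²(Δλ/2) = 0.001025
c = 2·arcsin(√a) = 0.064045 rad = 3.6695°
d = R·c = 6371.01 × 0.064045 = 408.0 km

408.0 km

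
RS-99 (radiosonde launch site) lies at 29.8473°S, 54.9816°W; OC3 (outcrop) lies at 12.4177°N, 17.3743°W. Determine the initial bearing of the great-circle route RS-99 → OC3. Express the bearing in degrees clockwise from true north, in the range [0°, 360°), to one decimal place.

Δλ = 37.6073°
y = sin Δλ · cos φ₂ = 0.595970
x = cos φ₁ sin φ₂ − sin φ₁ cos φ₂ cos Δλ = 0.571566
θ = atan2(y, x) = 46.1974° → 46.1974° (mod 360°)

46.2°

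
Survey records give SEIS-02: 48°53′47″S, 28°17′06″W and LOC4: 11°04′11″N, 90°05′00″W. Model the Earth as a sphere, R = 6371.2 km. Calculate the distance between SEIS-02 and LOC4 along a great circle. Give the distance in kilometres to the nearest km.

8983 km

SEIS-02: φ = -48.89639°, λ = -28.28500°
LOC4: φ = +11.06972°, λ = -90.08333°
Δφ = 59.9661°,  Δλ = -61.7983°
a = sin²(Δφ/2) + cos φ₁ cos φ₂ sin²(Δλ/2) = 0.419888
c = 2·arcsin(√a) = 1.409880 rad = 80.7801°
d = R·c = 6371.2 × 1.409880 = 8982.6 km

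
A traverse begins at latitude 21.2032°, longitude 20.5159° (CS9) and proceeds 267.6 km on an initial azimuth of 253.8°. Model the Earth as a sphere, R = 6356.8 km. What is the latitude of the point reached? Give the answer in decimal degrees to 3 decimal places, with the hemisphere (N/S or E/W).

20.512°N

δ = d/R = 267.6/6356.8 = 0.042097 rad
φ₂ = arcsin(sin φ₁ cos δ + cos φ₁ sin δ cos θ)
   = arcsin(0.36168·0.99911 + 0.93230·0.04208·-0.27899) = 20.51239°
λ₂ = λ₁ + atan2(sin θ sin δ cos φ₁, cos δ − sin φ₁ sin φ₂) = 18.04288°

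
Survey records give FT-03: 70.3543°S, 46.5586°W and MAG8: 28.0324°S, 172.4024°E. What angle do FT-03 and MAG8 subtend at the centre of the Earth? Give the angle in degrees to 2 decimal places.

Δφ = 42.3219°,  Δλ = -141.0390°
a = sin²(Δφ/2) + cos φ₁ cos φ₂ sin²(Δλ/2) = 0.394070
c = 2·arcsin(√a) = 1.357318 rad = 77.7686°

77.77°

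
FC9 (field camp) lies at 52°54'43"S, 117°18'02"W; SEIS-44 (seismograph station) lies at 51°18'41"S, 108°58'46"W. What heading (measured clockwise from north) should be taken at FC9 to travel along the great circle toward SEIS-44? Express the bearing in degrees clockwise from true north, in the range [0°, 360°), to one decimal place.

FC9: φ = -52.91194°, λ = -117.30056°
SEIS-44: φ = -51.31139°, λ = -108.97944°
Δλ = 8.3211°
y = sin Δλ · cos φ₂ = 0.090463
x = cos φ₁ sin φ₂ − sin φ₁ cos φ₂ cos Δλ = 0.022682
θ = atan2(y, x) = 75.9243° → 75.9243° (mod 360°)

75.9°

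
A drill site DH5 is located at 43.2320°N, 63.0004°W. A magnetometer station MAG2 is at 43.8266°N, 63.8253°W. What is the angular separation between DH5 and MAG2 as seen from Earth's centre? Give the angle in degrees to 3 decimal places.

0.843°

Δφ = 0.5946°,  Δλ = -0.8249°
a = sin²(Δφ/2) + cos φ₁ cos φ₂ sin²(Δλ/2) = 0.000054
c = 2·arcsin(√a) = 0.014719 rad = 0.8433°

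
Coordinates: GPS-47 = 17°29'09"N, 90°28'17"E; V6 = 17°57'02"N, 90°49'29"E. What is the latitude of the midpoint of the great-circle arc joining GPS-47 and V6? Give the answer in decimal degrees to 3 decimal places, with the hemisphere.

GPS-47: φ = +17.48583°, λ = +90.47139°
V6: φ = +17.95056°, λ = +90.82472°
Bx = cos φ₂ cos Δλ = 0.951305,  By = cos φ₂ sin Δλ = 0.005867
φₘ = atan2(sin φ₁ + sin φ₂, √((cos φ₁ + Bx)² + By²)) = 17.71827°
λₘ = λ₁ + atan2(By, cos φ₁ + Bx) = 90.64783°

17.718°N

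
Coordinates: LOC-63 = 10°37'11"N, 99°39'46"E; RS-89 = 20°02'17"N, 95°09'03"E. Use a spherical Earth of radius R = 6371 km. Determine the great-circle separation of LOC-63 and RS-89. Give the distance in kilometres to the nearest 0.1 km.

LOC-63: φ = +10.61972°, λ = +99.66278°
RS-89: φ = +20.03806°, λ = +95.15083°
Δφ = 9.4183°,  Δλ = -4.5119°
a = sin²(Δφ/2) + cos φ₁ cos φ₂ sin²(Δλ/2) = 0.008171
c = 2·arcsin(√a) = 0.181033 rad = 10.3724°
d = R·c = 6371 × 0.181033 = 1153.4 km

1153.4 km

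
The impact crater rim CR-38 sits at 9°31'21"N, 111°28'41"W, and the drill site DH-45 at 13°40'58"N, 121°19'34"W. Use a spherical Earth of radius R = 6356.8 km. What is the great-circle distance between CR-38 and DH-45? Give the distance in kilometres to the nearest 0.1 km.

1165.3 km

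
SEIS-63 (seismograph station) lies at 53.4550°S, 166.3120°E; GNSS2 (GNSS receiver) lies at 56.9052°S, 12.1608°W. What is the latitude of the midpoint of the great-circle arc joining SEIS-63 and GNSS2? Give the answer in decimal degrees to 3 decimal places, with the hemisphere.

88.195°S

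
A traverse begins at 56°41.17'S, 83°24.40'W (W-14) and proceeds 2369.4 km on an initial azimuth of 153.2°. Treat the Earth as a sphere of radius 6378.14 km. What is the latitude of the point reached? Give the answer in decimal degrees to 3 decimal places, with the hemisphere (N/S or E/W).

W-14: φ = -56.68617°, λ = -83.40667°
δ = d/R = 2369.4/6378.14 = 0.371488 rad
φ₂ = arcsin(sin φ₁ cos δ + cos φ₁ sin δ cos θ)
   = arcsin(-0.83567·0.93179 + 0.54922·0.36300·-0.89259) = -73.06317°
λ₂ = λ₁ + atan2(sin θ sin δ cos φ₁, cos δ − sin φ₁ sin φ₂) = -49.22452°

73.063°S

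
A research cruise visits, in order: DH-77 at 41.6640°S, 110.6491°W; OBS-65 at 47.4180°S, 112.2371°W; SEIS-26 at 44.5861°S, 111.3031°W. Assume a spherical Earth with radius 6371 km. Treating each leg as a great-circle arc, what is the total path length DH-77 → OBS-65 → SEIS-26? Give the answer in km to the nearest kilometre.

975 km

DH-77→OBS-65: c = 0.102344 rad, d = 652.04 km
OBS-65→SEIS-26: c = 0.050705 rad, d = 323.04 km
Total = 652.04 + 323.04 = 975.08 km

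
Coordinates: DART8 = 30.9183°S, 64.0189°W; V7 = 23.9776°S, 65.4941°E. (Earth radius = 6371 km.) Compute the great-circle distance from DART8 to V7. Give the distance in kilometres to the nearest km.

Δφ = 6.9407°,  Δλ = 129.5130°
a = sin²(Δφ/2) + cos φ₁ cos φ₂ sin²(Δλ/2) = 0.644967
c = 2·arcsin(√a) = 1.864955 rad = 106.8540°
d = R·c = 6371 × 1.864955 = 11881.6 km

11882 km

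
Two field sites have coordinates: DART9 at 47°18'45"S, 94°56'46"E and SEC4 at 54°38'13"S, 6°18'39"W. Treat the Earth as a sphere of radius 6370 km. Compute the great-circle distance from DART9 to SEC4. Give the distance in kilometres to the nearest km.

6501 km

DART9: φ = -47.31250°, λ = +94.94611°
SEC4: φ = -54.63694°, λ = -6.31083°
Δφ = -7.3244°,  Δλ = -101.2569°
a = sin²(Δφ/2) + cos φ₁ cos φ₂ sin²(Δλ/2) = 0.238577
c = 2·arcsin(√a) = 1.020611 rad = 58.4767°
d = R·c = 6370 × 1.020611 = 6501.3 km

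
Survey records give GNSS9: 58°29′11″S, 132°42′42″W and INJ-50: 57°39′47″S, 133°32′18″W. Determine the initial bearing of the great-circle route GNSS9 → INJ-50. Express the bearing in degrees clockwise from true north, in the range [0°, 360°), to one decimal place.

GNSS9: φ = -58.48639°, λ = -132.71167°
INJ-50: φ = -57.66306°, λ = -133.53833°
Δλ = -0.8267°
y = sin Δλ · cos φ₂ = -0.007717
x = cos φ₁ sin φ₂ − sin φ₁ cos φ₂ cos Δλ = 0.014322
θ = atan2(y, x) = -28.3177° → 331.6823° (mod 360°)

331.7°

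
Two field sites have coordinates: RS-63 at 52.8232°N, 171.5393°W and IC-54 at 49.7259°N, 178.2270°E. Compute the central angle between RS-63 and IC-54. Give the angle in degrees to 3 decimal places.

7.103°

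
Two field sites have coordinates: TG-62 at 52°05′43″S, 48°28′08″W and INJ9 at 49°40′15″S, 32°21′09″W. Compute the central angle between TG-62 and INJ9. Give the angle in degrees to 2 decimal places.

TG-62: φ = -52.09528°, λ = -48.46889°
INJ9: φ = -49.67083°, λ = -32.35250°
Δφ = 2.4244°,  Δλ = 16.1164°
a = sin²(Δφ/2) + cos φ₁ cos φ₂ sin²(Δλ/2) = 0.008260
c = 2·arcsin(√a) = 0.182024 rad = 10.4292°

10.43°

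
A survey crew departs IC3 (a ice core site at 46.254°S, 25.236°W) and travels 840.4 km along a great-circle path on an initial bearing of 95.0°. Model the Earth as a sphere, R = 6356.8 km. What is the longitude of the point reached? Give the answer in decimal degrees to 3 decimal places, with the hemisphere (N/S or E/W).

δ = d/R = 840.4/6356.8 = 0.132205 rad
φ₂ = arcsin(sin φ₁ cos δ + cos φ₁ sin δ cos θ)
   = arcsin(-0.72241·0.99127 + 0.69146·0.13182·-0.08716) = -46.39007°
λ₂ = λ₁ + atan2(sin θ sin δ cos φ₁, cos δ − sin φ₁ sin φ₂) = -14.26063°

14.261°W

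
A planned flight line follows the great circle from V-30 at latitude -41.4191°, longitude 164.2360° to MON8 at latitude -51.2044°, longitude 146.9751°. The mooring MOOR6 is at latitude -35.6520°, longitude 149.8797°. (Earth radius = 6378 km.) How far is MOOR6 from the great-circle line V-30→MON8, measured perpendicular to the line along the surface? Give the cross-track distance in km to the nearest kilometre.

δ₁₃ = central angle V-30→MOOR6 = 0.219940 rad  (haversine)
θ₁₃ = bearing V-30→MOOR6 = 292.559°,  θ₁₂ = bearing V-30→MON8 = 224.585°
dₓₜ = R·arcsin(sin δ₁₃ · sin(θ₁₃ − θ₁₂)) = 6378·arcsin(0.21817·sin(67.974°)) = 1298.900 km
|dₓₜ| = 1298.900 km

1299 km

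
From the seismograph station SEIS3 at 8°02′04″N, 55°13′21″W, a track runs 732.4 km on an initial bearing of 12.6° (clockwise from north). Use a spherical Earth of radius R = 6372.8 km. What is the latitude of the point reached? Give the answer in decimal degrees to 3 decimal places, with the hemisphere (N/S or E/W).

14.457°N

SEIS3: φ = +8.03444°, λ = -55.22250°
δ = d/R = 732.4/6372.8 = 0.114926 rad
φ₂ = arcsin(sin φ₁ cos δ + cos φ₁ sin δ cos θ)
   = arcsin(0.13977·0.99340 + 0.99018·0.11467·0.97592) = 14.45735°
λ₂ = λ₁ + atan2(sin θ sin δ cos φ₁, cos δ − sin φ₁ sin φ₂) = -53.74220°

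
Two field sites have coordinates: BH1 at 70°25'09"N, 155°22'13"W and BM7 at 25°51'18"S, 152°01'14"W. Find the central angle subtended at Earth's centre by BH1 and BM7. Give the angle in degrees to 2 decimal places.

96.30°

BH1: φ = +70.41917°, λ = -155.37028°
BM7: φ = -25.85500°, λ = -152.02056°
Δφ = -96.2742°,  Δλ = 3.3497°
a = sin²(Δφ/2) + cos φ₁ cos φ₂ sin²(Δλ/2) = 0.554901
c = 2·arcsin(√a) = 1.680820 rad = 96.3039°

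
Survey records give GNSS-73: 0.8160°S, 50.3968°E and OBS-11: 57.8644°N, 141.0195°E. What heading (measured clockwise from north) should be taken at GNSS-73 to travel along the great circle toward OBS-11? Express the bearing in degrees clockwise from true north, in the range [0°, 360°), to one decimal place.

32.1°

Δλ = 90.6227°
y = sin Δλ · cos φ₂ = 0.531893
x = cos φ₁ sin φ₂ − sin φ₁ cos φ₂ cos Δλ = 0.846623
θ = atan2(y, x) = 32.1392° → 32.1392° (mod 360°)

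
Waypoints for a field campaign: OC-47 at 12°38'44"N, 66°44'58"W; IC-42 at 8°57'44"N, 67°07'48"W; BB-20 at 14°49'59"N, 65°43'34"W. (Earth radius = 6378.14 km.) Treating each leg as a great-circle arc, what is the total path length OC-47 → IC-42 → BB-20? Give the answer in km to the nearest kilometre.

OC-47: φ = +12.64556°, λ = -66.74944°
IC-42: φ = +8.96222°, λ = -67.13000°
BB-20: φ = +14.83306°, λ = -65.72611°
OC-47→IC-42: c = 0.064616 rad, d = 412.13 km
IC-42→BB-20: c = 0.105230 rad, d = 671.17 km
Total = 412.13 + 671.17 = 1083.31 km

1083 km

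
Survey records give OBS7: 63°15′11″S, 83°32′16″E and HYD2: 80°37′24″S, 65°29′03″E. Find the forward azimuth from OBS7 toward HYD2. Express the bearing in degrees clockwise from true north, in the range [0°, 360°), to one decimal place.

189.4°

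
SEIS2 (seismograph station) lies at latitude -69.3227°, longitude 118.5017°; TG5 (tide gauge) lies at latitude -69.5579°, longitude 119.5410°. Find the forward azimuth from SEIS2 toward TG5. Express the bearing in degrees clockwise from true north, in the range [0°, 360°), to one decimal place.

123.3°

Δλ = 1.0393°
y = sin Δλ · cos φ₂ = 0.006335
x = cos φ₁ sin φ₂ − sin φ₁ cos φ₂ cos Δλ = -0.004159
θ = atan2(y, x) = 123.2840° → 123.2840° (mod 360°)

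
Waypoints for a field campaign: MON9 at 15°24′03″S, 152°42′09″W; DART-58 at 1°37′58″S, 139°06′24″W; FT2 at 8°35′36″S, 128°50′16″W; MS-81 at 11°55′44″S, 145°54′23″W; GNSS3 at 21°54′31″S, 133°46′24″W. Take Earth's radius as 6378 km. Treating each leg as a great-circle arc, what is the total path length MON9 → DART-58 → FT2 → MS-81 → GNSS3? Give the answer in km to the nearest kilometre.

MON9: φ = -15.40083°, λ = -152.70250°
DART-58: φ = -1.63278°, λ = -139.10667°
FT2: φ = -8.59333°, λ = -128.83778°
MS-81: φ = -11.92889°, λ = -145.90639°
GNSS3: φ = -21.90861°, λ = -133.77333°
MON9→DART-58: c = 0.335450 rad, d = 2139.50 km
DART-58→FT2: c = 0.215834 rad, d = 1376.59 km
FT2→MS-81: c = 0.298785 rad, d = 1905.65 km
MS-81→GNSS3: c = 0.266904 rad, d = 1702.31 km
Total = 2139.50 + 1376.59 + 1905.65 + 1702.31 = 7124.05 km

7124 km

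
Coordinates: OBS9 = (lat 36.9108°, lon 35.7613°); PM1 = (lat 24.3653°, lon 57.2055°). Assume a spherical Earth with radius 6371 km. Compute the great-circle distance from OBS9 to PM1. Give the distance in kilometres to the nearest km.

Δφ = -12.5455°,  Δλ = 21.4442°
a = sin²(Δφ/2) + cos φ₁ cos φ₂ sin²(Δλ/2) = 0.037149
c = 2·arcsin(√a) = 0.387907 rad = 22.2255°
d = R·c = 6371 × 0.387907 = 2471.4 km

2471 km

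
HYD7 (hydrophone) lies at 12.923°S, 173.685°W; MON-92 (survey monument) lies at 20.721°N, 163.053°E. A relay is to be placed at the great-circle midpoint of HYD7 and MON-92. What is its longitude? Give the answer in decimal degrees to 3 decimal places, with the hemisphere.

Bx = cos φ₂ cos Δλ = 0.859281,  By = cos φ₂ sin Δλ = -0.369390
φₘ = atan2(sin φ₁ + sin φ₂, √((cos φ₁ + Bx)² + By²)) = 3.98044°
λₘ = λ₁ + atan2(By, cos φ₁ + Bx) = 174.92701°

174.927°E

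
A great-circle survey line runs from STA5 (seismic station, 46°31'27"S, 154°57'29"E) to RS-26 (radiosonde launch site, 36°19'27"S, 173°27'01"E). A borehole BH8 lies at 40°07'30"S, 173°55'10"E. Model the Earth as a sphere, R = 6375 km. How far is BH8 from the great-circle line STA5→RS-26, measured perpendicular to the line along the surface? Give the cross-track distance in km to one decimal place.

339.9 km

STA5: φ = -46.52417°, λ = +154.95806°
RS-26: φ = -36.32417°, λ = +173.45028°
BH8: φ = -40.12500°, λ = +173.91944°
δ₁₃ = central angle STA5→BH8 = 0.264506 rad  (haversine)
θ₁₃ = bearing STA5→BH8 = 71.871°,  θ₁₂ = bearing STA5→RS-26 = 60.108°
dₓₜ = R·arcsin(sin δ₁₃ · sin(θ₁₃ − θ₁₂)) = 6375·arcsin(0.26143·sin(11.763°)) = 339.942 km
|dₓₜ| = 339.942 km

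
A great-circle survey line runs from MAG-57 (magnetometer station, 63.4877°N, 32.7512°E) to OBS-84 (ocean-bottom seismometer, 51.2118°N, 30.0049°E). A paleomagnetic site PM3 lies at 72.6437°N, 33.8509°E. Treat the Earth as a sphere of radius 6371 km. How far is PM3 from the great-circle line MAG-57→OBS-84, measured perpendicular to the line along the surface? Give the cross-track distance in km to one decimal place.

106.1 km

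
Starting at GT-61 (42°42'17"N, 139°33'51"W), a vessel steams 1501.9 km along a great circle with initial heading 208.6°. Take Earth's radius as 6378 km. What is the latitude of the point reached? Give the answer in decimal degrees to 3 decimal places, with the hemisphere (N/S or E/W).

30.595°N

GT-61: φ = +42.70472°, λ = -139.56417°
δ = d/R = 1501.9/6378 = 0.235481 rad
φ₂ = arcsin(sin φ₁ cos δ + cos φ₁ sin δ cos θ)
   = arcsin(0.67822·0.97240 + 0.73486·0.23331·-0.87798) = 30.59538°
λ₂ = λ₁ + atan2(sin θ sin δ cos φ₁, cos δ − sin φ₁ sin φ₂) = -147.01915°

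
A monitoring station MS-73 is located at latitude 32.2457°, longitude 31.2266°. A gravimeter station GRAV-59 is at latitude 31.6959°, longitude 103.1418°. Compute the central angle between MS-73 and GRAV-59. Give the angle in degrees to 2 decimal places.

59.75°

Δφ = -0.5498°,  Δλ = 71.9152°
a = sin²(Δφ/2) + cos φ₁ cos φ₂ sin²(Δλ/2) = 0.248139
c = 2·arcsin(√a) = 1.042895 rad = 59.7535°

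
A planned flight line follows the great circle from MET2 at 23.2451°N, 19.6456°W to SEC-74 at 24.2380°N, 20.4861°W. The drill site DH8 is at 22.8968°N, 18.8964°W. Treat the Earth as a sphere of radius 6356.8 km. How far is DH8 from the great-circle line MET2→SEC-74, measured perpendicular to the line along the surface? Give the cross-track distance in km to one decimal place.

δ₁₃ = central angle MET2→DH8 = 0.013479 rad  (haversine)
θ₁₃ = bearing MET2→DH8 = 116.661°,  θ₁₂ = bearing MET2→SEC-74 = 322.397°
dₓₜ = R·arcsin(sin δ₁₃ · sin(θ₁₃ − θ₁₂)) = 6356.8·arcsin(0.01348·sin(-205.737°)) = 37.205 km
|dₓₜ| = 37.205 km

37.2 km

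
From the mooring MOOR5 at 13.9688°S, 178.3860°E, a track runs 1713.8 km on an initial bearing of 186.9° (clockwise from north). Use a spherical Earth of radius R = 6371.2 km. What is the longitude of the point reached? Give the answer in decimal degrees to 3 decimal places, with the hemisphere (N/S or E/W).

176.289°E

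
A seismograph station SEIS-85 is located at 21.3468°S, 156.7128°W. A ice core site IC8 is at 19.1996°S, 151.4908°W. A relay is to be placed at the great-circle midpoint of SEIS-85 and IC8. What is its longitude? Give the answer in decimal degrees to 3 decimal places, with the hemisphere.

154.084°W

Bx = cos φ₂ cos Δλ = 0.940459,  By = cos φ₂ sin Δλ = 0.085953
φₘ = atan2(sin φ₁ + sin φ₂, √((cos φ₁ + Bx)² + By²)) = -20.29255°
λₘ = λ₁ + atan2(By, cos φ₁ + Bx) = -154.08371°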